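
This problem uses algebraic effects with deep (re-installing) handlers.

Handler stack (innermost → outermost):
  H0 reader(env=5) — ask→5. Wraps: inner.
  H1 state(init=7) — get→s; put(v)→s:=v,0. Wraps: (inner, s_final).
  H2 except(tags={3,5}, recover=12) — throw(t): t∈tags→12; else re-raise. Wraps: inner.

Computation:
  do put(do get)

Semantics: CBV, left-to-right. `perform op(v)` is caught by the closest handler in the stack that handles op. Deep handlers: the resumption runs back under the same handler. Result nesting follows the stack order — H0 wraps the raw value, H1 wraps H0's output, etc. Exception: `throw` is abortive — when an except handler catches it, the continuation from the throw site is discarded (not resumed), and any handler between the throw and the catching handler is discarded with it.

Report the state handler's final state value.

Step-by-step:
get @ H1 ⇒ 7
put(7) @ H1 ⇒ s:=7
H0 returns 0
H1 returns (0, 7)
H2 returns (0, 7)
= (0, 7)

Answer: 7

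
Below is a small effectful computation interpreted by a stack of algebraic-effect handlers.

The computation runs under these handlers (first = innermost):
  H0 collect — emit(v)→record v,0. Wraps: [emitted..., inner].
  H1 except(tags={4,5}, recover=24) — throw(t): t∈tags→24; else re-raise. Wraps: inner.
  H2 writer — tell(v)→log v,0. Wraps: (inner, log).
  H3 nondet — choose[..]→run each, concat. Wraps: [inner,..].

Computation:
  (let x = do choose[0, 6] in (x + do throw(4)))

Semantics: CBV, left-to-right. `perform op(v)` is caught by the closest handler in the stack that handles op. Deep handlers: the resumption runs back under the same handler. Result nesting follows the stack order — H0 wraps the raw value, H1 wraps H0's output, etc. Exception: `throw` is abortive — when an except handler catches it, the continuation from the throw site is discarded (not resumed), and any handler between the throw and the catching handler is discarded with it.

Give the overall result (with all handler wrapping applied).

Answer: [(24, ()), (24, ())]

Evaluation trace:
choose[0, 6] @ H3
  branch[0] choose=0:
    throw(4) @ H1 caught ⇒ 24
    H2 returns (24, ())
    H3 returns [(24, ())]
  branch[1] choose=6:
    throw(4) @ H1 caught ⇒ 24
    H2 returns (24, ())
    H3 returns [(24, ())]
= [(24, ()), (24, ())]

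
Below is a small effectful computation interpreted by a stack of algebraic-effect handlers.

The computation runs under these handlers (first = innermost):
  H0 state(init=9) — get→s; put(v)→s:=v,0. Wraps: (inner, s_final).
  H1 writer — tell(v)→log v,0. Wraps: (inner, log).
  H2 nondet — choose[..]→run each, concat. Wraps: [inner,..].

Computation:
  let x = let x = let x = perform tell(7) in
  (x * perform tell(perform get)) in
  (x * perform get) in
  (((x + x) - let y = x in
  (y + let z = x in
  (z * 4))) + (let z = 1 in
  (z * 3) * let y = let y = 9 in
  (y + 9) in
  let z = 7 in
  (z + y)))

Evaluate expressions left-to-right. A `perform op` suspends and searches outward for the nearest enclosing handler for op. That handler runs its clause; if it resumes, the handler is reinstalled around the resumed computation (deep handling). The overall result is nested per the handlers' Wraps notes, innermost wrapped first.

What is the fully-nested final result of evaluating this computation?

Answer: [((75, 9), (7, 9))]

Working:
tell(7) @ H1 ⇒ log+=7
get @ H0 ⇒ 9
tell(9) @ H1 ⇒ log+=9
get @ H0 ⇒ 9
H0 returns (75, 9)
H1 returns ((75, 9), (7, 9))
H2 returns [((75, 9), (7, 9))]
= [((75, 9), (7, 9))]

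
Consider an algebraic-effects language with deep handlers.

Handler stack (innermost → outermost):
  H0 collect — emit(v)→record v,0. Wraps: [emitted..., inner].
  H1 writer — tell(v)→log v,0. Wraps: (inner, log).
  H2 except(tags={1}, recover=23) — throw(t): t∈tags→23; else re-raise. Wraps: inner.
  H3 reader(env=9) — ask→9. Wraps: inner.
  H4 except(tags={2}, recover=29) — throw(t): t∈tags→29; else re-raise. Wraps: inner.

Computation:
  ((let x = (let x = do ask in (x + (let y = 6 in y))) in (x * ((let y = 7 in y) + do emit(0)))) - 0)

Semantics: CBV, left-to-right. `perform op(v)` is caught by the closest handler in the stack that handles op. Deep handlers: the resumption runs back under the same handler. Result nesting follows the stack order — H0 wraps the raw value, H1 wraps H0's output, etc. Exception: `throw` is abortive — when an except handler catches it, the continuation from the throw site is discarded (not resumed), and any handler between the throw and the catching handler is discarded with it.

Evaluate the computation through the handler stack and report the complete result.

Working:
ask @ H3 ⇒ 9
emit(0) @ H0 ⇒ out+=0
H0 returns [0, 105]
H1 returns ([0, 105], ())
H2 returns ([0, 105], ())
H3 returns ([0, 105], ())
H4 returns ([0, 105], ())
= ([0, 105], ())

Answer: ([0, 105], ())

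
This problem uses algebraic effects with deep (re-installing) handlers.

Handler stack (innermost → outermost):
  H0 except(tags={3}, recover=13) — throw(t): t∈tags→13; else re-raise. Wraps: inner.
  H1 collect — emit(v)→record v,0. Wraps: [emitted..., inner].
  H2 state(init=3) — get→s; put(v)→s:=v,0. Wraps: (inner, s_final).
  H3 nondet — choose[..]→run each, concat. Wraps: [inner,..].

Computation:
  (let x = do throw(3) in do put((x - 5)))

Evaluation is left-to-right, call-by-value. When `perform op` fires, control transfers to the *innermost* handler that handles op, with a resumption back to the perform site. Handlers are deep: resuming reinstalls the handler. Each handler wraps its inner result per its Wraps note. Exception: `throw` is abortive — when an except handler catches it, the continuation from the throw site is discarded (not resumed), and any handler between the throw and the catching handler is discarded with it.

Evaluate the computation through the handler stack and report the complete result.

Answer: [([13], 3)]

Working:
throw(3) @ H0 caught ⇒ 13
H1 returns [13]
H2 returns ([13], 3)
H3 returns [([13], 3)]
= [([13], 3)]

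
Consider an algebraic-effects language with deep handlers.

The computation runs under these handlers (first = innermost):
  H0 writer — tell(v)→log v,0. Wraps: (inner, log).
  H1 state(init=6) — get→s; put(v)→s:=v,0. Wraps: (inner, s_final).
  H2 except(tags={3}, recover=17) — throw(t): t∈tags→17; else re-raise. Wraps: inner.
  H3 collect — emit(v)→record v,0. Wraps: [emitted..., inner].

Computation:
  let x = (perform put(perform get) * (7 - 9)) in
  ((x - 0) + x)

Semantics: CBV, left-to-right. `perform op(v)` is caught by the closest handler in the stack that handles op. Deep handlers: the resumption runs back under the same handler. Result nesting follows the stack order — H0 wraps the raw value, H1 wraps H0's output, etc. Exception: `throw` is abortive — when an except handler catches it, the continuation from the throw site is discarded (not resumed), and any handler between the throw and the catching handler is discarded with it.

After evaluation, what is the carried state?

Answer: 6

Working:
get @ H1 ⇒ 6
put(6) @ H1 ⇒ s:=6
H0 returns (0, ())
H1 returns ((0, ()), 6)
H2 returns ((0, ()), 6)
H3 returns [((0, ()), 6)]
= [((0, ()), 6)]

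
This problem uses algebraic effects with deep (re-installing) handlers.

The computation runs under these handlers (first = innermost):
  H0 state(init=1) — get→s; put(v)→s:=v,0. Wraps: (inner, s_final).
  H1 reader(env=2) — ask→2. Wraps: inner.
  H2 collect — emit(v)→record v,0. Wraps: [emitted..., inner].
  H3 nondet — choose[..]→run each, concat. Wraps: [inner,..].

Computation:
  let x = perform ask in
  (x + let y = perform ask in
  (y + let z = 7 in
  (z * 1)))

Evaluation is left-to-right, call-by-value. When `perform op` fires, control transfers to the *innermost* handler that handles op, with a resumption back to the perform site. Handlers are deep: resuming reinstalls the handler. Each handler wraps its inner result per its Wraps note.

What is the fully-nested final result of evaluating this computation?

Step-by-step:
ask @ H1 ⇒ 2
ask @ H1 ⇒ 2
H0 returns (11, 1)
H1 returns (11, 1)
H2 returns [(11, 1)]
H3 returns [[(11, 1)]]
= [[(11, 1)]]

Answer: [[(11, 1)]]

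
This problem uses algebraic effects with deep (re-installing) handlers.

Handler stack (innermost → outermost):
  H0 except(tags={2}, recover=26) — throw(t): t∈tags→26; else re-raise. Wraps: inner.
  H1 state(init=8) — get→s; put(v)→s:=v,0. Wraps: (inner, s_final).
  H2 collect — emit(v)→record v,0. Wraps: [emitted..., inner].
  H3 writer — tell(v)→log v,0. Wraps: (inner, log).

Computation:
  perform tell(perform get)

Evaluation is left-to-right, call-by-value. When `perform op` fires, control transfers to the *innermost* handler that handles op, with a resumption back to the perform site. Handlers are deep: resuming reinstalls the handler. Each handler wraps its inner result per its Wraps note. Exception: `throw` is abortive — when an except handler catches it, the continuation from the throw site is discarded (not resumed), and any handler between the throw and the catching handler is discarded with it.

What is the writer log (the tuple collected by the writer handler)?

Evaluation trace:
get @ H1 ⇒ 8
tell(8) @ H3 ⇒ log+=8
H0 returns 0
H1 returns (0, 8)
H2 returns [(0, 8)]
H3 returns ([(0, 8)], (8))
= ([(0, 8)], (8))

Answer: (8)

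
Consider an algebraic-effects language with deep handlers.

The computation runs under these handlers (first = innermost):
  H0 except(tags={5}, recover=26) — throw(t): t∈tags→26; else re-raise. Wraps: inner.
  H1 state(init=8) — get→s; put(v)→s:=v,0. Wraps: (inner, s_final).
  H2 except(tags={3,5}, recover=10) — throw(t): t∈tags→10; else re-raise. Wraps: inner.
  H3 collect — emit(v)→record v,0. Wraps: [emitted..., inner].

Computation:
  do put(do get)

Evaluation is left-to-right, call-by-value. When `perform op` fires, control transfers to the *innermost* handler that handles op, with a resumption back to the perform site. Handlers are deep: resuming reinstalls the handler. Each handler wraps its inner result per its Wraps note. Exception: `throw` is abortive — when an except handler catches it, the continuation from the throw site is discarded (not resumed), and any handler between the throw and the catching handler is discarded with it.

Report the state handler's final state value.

Evaluation trace:
get @ H1 ⇒ 8
put(8) @ H1 ⇒ s:=8
H0 returns 0
H1 returns (0, 8)
H2 returns (0, 8)
H3 returns [(0, 8)]
= [(0, 8)]

Answer: 8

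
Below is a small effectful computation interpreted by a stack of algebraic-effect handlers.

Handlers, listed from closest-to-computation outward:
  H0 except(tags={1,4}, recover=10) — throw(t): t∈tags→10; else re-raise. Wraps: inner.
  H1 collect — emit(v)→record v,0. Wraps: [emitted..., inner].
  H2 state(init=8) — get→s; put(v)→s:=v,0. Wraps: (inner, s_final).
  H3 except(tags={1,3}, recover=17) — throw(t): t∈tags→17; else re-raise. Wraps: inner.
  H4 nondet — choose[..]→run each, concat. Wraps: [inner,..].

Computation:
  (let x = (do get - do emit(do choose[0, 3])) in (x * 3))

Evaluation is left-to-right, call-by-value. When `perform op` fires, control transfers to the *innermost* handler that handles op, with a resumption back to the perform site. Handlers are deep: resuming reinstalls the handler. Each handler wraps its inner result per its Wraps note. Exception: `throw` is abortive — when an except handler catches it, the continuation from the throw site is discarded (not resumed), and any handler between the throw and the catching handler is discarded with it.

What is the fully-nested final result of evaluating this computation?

Evaluation trace:
get @ H2 ⇒ 8
choose[0, 3] @ H4
  branch[0] choose=0:
    emit(0) @ H1 ⇒ out+=0
    H0 returns 24
    H1 returns [0, 24]
    H2 returns ([0, 24], 8)
    H3 returns ([0, 24], 8)
    H4 returns [([0, 24], 8)]
  branch[1] choose=3:
    emit(3) @ H1 ⇒ out+=3
    H0 returns 24
    H1 returns [3, 24]
    H2 returns ([3, 24], 8)
    H3 returns ([3, 24], 8)
    H4 returns [([3, 24], 8)]
= [([0, 24], 8), ([3, 24], 8)]

Answer: [([0, 24], 8), ([3, 24], 8)]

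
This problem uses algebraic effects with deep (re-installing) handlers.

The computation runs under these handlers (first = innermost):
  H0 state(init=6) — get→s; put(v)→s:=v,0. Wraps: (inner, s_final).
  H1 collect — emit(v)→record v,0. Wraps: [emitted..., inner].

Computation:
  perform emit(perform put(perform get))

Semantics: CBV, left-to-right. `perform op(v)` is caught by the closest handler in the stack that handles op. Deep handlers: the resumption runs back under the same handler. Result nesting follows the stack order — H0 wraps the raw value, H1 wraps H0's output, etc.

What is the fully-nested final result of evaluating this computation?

Answer: [0, (0, 6)]

Working:
get @ H0 ⇒ 6
put(6) @ H0 ⇒ s:=6
emit(0) @ H1 ⇒ out+=0
H0 returns (0, 6)
H1 returns [0, (0, 6)]
= [0, (0, 6)]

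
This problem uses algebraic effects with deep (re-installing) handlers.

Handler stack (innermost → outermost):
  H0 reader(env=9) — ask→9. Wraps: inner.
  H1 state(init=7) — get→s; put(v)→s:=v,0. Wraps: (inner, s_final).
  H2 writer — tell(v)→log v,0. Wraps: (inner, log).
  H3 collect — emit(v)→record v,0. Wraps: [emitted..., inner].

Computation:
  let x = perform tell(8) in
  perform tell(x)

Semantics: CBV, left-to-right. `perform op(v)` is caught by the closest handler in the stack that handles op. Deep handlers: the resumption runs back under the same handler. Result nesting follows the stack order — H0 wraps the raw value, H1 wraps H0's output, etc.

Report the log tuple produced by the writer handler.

Answer: (8, 0)

Step-by-step:
tell(8) @ H2 ⇒ log+=8
tell(0) @ H2 ⇒ log+=0
H0 returns 0
H1 returns (0, 7)
H2 returns ((0, 7), (8, 0))
H3 returns [((0, 7), (8, 0))]
= [((0, 7), (8, 0))]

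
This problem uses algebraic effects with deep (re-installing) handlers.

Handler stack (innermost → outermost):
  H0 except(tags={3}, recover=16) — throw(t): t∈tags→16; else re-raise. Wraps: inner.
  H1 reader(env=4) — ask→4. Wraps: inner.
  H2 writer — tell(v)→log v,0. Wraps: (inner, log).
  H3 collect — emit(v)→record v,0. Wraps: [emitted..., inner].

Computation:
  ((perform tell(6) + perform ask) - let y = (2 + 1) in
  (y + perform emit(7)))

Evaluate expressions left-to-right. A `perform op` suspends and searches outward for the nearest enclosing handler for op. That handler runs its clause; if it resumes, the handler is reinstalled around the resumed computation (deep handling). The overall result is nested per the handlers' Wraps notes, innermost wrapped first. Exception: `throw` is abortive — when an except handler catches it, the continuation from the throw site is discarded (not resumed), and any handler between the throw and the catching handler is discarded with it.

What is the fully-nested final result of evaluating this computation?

Answer: [7, (1, (6))]

Evaluation trace:
tell(6) @ H2 ⇒ log+=6
ask @ H1 ⇒ 4
emit(7) @ H3 ⇒ out+=7
H0 returns 1
H1 returns 1
H2 returns (1, (6))
H3 returns [7, (1, (6))]
= [7, (1, (6))]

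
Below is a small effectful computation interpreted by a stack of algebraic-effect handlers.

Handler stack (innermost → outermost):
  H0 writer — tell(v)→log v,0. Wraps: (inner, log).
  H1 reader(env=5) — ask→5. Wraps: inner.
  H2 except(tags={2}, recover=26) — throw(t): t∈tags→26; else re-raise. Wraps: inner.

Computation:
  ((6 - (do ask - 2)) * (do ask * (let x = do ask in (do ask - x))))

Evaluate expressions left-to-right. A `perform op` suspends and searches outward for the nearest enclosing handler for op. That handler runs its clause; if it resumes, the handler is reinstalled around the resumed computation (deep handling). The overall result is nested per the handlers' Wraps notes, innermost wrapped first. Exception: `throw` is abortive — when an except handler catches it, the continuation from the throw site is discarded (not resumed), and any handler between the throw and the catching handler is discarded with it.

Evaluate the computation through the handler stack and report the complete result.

Answer: (0, ())

Evaluation trace:
ask @ H1 ⇒ 5
ask @ H1 ⇒ 5
ask @ H1 ⇒ 5
ask @ H1 ⇒ 5
H0 returns (0, ())
H1 returns (0, ())
H2 returns (0, ())
= (0, ())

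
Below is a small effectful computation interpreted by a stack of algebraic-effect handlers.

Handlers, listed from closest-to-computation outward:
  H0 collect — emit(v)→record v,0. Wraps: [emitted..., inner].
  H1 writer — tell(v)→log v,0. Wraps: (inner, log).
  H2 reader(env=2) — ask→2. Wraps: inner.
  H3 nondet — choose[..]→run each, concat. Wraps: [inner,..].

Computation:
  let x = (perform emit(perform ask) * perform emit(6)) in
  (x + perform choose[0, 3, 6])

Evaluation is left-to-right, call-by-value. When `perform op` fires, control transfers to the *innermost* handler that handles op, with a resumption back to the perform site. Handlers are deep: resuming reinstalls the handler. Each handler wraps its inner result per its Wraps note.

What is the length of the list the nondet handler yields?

Evaluation trace:
ask @ H2 ⇒ 2
emit(2) @ H0 ⇒ out+=2
emit(6) @ H0 ⇒ out+=6
choose[0, 3, 6] @ H3
  branch[0] choose=0:
    H0 returns [2, 6, 0]
    H1 returns ([2, 6, 0], ())
    H2 returns ([2, 6, 0], ())
    H3 returns [([2, 6, 0], ())]
  branch[1] choose=3:
    H0 returns [2, 6, 3]
    H1 returns ([2, 6, 3], ())
    H2 returns ([2, 6, 3], ())
    H3 returns [([2, 6, 3], ())]
  branch[2] choose=6:
    H0 returns [2, 6, 6]
    H1 returns ([2, 6, 6], ())
    H2 returns ([2, 6, 6], ())
    H3 returns [([2, 6, 6], ())]
= [([2, 6, 0], ()), ([2, 6, 3], ()), ([2, 6, 6], ())]

Answer: 3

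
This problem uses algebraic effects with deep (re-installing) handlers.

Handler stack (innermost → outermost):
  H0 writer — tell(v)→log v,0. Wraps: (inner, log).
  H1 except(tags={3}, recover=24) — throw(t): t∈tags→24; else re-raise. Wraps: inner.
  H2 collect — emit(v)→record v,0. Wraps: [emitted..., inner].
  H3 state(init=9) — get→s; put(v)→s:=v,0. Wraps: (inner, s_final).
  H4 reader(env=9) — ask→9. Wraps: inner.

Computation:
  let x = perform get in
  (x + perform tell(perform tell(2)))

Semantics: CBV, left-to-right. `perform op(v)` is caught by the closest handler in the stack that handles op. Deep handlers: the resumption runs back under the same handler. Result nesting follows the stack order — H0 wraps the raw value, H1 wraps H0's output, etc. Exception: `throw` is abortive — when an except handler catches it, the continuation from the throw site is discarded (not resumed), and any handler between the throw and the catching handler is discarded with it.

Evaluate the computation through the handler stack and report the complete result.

Answer: ([(9, (2, 0))], 9)

Evaluation trace:
get @ H3 ⇒ 9
tell(2) @ H0 ⇒ log+=2
tell(0) @ H0 ⇒ log+=0
H0 returns (9, (2, 0))
H1 returns (9, (2, 0))
H2 returns [(9, (2, 0))]
H3 returns ([(9, (2, 0))], 9)
H4 returns ([(9, (2, 0))], 9)
= ([(9, (2, 0))], 9)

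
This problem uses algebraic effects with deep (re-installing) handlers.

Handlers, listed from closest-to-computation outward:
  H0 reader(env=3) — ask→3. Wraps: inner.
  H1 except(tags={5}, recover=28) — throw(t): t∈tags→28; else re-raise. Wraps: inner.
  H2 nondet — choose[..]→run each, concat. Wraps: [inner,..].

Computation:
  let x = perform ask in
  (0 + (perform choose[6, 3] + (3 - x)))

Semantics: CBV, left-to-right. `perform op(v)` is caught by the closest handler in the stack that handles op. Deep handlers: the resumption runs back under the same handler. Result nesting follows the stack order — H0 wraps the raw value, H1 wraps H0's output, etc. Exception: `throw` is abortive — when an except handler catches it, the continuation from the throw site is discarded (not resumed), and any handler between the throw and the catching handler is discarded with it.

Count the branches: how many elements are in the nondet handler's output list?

Working:
ask @ H0 ⇒ 3
choose[6, 3] @ H2
  branch[0] choose=6:
    H0 returns 6
    H1 returns 6
    H2 returns [6]
  branch[1] choose=3:
    H0 returns 3
    H1 returns 3
    H2 returns [3]
= [6, 3]

Answer: 2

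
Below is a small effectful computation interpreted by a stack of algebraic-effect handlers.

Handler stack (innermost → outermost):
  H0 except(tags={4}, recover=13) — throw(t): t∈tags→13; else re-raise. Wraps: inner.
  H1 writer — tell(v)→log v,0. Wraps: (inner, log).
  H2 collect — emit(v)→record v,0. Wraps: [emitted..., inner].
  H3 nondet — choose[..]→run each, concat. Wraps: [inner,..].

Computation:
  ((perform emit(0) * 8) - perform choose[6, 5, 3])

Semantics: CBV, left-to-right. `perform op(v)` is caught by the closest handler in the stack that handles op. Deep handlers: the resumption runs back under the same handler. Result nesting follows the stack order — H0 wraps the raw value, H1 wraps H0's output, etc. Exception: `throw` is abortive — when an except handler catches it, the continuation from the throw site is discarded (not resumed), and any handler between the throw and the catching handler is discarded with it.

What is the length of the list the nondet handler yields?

Working:
emit(0) @ H2 ⇒ out+=0
choose[6, 5, 3] @ H3
  branch[0] choose=6:
    H0 returns -6
    H1 returns (-6, ())
    H2 returns [0, (-6, ())]
    H3 returns [[0, (-6, ())]]
  branch[1] choose=5:
    H0 returns -5
    H1 returns (-5, ())
    H2 returns [0, (-5, ())]
    H3 returns [[0, (-5, ())]]
  branch[2] choose=3:
    H0 returns -3
    H1 returns (-3, ())
    H2 returns [0, (-3, ())]
    H3 returns [[0, (-3, ())]]
= [[0, (-6, ())], [0, (-5, ())], [0, (-3, ())]]

Answer: 3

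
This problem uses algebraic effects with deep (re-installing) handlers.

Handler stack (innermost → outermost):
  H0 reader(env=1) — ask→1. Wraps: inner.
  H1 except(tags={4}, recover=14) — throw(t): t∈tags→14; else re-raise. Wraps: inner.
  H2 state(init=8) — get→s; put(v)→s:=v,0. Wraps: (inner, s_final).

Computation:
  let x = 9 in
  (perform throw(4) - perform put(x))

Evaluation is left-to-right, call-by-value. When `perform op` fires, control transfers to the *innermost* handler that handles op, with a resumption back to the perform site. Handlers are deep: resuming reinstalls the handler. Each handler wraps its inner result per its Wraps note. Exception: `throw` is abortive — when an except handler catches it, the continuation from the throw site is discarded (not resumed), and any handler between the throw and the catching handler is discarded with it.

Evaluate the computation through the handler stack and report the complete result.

Evaluation trace:
throw(4) @ H1 caught ⇒ 14
H2 returns (14, 8)
= (14, 8)

Answer: (14, 8)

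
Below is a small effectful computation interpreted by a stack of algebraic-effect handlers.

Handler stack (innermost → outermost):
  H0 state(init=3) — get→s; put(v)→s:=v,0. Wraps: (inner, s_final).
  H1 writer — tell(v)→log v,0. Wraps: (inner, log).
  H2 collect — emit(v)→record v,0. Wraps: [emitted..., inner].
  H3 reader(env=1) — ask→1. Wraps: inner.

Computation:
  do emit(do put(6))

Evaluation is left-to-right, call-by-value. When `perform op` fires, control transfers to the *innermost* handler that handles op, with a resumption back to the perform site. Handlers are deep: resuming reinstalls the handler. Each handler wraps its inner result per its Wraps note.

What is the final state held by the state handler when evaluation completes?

Answer: 6

Step-by-step:
put(6) @ H0 ⇒ s:=6
emit(0) @ H2 ⇒ out+=0
H0 returns (0, 6)
H1 returns ((0, 6), ())
H2 returns [0, ((0, 6), ())]
H3 returns [0, ((0, 6), ())]
= [0, ((0, 6), ())]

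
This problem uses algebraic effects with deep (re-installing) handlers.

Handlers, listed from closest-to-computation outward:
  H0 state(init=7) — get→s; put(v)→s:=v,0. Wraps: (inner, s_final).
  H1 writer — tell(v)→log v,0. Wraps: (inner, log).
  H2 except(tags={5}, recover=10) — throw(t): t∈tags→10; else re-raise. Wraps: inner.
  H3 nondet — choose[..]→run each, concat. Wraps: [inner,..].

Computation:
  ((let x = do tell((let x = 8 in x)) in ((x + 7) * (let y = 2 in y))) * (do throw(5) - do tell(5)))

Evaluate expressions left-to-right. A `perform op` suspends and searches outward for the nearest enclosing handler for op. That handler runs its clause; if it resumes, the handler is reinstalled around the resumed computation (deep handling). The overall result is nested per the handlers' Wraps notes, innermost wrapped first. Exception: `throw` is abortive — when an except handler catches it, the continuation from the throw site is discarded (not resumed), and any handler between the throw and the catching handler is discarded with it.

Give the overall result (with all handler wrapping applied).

Answer: [10]

Working:
tell(8) @ H1 ⇒ log+=8
throw(5) @ H2 caught ⇒ 10
H3 returns [10]
= [10]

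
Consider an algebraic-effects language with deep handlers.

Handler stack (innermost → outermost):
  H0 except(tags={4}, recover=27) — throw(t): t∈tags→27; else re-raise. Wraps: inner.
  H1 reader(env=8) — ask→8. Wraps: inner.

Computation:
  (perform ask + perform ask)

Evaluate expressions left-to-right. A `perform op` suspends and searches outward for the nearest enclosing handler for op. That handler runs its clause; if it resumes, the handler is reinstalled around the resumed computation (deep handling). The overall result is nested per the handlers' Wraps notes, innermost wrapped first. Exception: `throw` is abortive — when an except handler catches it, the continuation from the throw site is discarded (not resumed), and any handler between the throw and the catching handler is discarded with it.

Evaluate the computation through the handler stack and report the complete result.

Step-by-step:
ask @ H1 ⇒ 8
ask @ H1 ⇒ 8
H0 returns 16
H1 returns 16
= 16

Answer: 16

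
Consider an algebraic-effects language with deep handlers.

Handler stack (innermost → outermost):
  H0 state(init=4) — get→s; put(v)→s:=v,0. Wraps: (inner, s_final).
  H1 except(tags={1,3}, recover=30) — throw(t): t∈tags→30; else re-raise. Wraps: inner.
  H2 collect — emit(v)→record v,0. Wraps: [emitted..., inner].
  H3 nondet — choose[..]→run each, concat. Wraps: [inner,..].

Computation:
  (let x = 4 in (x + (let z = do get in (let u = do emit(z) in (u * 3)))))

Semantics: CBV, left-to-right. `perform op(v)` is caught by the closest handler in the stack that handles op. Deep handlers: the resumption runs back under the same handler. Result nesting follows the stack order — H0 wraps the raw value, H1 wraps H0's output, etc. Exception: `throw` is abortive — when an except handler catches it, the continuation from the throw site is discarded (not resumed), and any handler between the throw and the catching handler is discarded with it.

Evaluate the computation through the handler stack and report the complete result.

Working:
get @ H0 ⇒ 4
emit(4) @ H2 ⇒ out+=4
H0 returns (4, 4)
H1 returns (4, 4)
H2 returns [4, (4, 4)]
H3 returns [[4, (4, 4)]]
= [[4, (4, 4)]]

Answer: [[4, (4, 4)]]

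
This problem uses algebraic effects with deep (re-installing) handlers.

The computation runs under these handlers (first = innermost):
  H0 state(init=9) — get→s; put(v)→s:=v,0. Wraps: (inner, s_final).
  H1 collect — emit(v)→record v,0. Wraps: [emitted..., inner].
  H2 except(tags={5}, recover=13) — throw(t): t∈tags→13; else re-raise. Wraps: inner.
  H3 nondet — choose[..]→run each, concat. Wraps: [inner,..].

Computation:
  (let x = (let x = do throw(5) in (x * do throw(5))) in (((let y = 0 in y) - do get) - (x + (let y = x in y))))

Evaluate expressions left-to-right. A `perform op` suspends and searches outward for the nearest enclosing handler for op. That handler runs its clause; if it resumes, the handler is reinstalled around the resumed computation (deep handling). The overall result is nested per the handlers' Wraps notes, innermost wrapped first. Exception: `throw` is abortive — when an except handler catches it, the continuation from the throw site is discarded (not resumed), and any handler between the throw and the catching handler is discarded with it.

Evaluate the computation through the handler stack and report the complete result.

Answer: [13]

Evaluation trace:
throw(5) @ H2 caught ⇒ 13
H3 returns [13]
= [13]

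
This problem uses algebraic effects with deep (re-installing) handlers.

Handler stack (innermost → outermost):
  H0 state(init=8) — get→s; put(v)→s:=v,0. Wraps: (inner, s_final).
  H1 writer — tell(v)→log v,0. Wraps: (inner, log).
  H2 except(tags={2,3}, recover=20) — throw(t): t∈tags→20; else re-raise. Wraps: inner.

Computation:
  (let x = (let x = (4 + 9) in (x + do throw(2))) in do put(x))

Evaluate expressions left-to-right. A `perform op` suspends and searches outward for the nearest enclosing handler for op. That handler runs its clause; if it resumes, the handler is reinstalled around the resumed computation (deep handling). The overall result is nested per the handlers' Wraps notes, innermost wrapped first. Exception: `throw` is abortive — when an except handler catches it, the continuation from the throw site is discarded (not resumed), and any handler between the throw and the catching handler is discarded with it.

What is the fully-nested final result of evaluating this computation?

Answer: 20

Evaluation trace:
throw(2) @ H2 caught ⇒ 20
= 20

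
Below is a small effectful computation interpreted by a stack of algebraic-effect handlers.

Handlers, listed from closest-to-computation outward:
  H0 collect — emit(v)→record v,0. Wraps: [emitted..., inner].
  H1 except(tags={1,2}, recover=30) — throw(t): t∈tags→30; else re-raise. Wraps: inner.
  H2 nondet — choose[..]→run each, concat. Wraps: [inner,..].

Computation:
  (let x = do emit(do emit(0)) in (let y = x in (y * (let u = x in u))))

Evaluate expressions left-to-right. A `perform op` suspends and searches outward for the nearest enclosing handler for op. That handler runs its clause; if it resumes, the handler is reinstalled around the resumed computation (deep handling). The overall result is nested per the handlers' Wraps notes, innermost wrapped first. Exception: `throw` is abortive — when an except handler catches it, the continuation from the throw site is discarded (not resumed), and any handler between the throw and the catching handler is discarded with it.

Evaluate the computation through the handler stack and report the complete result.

Answer: [[0, 0, 0]]

Evaluation trace:
emit(0) @ H0 ⇒ out+=0
emit(0) @ H0 ⇒ out+=0
H0 returns [0, 0, 0]
H1 returns [0, 0, 0]
H2 returns [[0, 0, 0]]
= [[0, 0, 0]]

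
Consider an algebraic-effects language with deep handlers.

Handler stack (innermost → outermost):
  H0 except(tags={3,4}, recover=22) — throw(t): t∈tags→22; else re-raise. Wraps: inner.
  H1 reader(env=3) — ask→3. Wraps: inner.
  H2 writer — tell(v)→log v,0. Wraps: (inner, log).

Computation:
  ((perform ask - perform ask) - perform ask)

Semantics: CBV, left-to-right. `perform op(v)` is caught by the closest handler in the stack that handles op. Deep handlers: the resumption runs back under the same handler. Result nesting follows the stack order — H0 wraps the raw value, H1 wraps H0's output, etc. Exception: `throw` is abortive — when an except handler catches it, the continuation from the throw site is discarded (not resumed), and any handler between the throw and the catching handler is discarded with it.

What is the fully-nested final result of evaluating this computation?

Working:
ask @ H1 ⇒ 3
ask @ H1 ⇒ 3
ask @ H1 ⇒ 3
H0 returns -3
H1 returns -3
H2 returns (-3, ())
= (-3, ())

Answer: (-3, ())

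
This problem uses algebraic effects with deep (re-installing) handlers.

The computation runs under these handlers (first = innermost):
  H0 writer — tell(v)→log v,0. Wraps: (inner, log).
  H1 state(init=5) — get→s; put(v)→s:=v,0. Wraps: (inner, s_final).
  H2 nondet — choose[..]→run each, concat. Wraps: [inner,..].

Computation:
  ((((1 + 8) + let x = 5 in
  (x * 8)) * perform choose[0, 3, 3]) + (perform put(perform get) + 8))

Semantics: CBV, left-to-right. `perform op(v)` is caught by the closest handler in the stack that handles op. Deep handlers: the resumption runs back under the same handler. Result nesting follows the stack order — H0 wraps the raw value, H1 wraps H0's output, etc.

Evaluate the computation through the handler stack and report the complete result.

Evaluation trace:
choose[0, 3, 3] @ H2
  branch[0] choose=0:
    get @ H1 ⇒ 5
    put(5) @ H1 ⇒ s:=5
    H0 returns (8, ())
    H1 returns ((8, ()), 5)
    H2 returns [((8, ()), 5)]
  branch[1] choose=3:
    get @ H1 ⇒ 5
    put(5) @ H1 ⇒ s:=5
    H0 returns (155, ())
    H1 returns ((155, ()), 5)
    H2 returns [((155, ()), 5)]
  branch[2] choose=3:
    get @ H1 ⇒ 5
    put(5) @ H1 ⇒ s:=5
    H0 returns (155, ())
    H1 returns ((155, ()), 5)
    H2 returns [((155, ()), 5)]
= [((8, ()), 5), ((155, ()), 5), ((155, ()), 5)]

Answer: [((8, ()), 5), ((155, ()), 5), ((155, ()), 5)]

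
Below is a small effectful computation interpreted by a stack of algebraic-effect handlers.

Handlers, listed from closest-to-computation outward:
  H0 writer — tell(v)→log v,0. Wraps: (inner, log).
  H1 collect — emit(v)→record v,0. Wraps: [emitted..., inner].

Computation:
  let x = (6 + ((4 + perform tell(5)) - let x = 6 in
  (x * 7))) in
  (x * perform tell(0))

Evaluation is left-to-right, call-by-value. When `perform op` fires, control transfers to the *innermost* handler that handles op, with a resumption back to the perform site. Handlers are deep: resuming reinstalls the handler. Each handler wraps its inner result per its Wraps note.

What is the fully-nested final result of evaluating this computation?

Answer: [(0, (5, 0))]

Step-by-step:
tell(5) @ H0 ⇒ log+=5
tell(0) @ H0 ⇒ log+=0
H0 returns (0, (5, 0))
H1 returns [(0, (5, 0))]
= [(0, (5, 0))]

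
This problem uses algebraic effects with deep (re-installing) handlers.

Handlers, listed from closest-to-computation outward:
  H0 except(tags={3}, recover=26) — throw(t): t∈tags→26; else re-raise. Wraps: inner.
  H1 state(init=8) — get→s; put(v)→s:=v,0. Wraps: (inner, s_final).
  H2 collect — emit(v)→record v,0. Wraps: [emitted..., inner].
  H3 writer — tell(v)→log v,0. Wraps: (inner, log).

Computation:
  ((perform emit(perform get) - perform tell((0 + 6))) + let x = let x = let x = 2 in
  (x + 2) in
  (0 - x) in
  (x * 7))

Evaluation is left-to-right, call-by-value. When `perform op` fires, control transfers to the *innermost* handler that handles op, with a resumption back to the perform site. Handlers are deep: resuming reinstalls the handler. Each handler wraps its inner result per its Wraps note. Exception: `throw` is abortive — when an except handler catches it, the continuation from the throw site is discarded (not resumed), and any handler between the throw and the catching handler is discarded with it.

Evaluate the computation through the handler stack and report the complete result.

Answer: ([8, (-28, 8)], (6))

Working:
get @ H1 ⇒ 8
emit(8) @ H2 ⇒ out+=8
tell(6) @ H3 ⇒ log+=6
H0 returns -28
H1 returns (-28, 8)
H2 returns [8, (-28, 8)]
H3 returns ([8, (-28, 8)], (6))
= ([8, (-28, 8)], (6))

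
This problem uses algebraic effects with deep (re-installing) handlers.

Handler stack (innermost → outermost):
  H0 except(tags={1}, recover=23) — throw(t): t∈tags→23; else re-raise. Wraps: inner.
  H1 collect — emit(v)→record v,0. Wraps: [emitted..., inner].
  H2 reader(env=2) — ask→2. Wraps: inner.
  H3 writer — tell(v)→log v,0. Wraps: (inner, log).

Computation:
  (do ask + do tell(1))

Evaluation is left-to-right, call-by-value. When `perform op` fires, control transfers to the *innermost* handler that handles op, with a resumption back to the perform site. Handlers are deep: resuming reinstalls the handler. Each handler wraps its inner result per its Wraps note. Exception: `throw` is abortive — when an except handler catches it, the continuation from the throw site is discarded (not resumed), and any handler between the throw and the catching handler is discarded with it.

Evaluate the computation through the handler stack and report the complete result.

Answer: ([2], (1))

Working:
ask @ H2 ⇒ 2
tell(1) @ H3 ⇒ log+=1
H0 returns 2
H1 returns [2]
H2 returns [2]
H3 returns ([2], (1))
= ([2], (1))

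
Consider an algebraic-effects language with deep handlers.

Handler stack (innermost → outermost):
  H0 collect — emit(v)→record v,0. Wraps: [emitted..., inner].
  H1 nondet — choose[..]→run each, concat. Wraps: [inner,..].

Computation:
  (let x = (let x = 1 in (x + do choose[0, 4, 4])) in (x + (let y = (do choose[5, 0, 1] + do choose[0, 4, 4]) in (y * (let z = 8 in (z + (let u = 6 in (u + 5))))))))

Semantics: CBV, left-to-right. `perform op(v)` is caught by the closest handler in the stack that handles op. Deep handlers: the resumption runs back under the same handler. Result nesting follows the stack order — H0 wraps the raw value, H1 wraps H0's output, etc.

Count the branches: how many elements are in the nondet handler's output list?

Answer: 27

Evaluation trace:
choose[0, 4, 4] @ H1
  branch[0] choose=0:
    choose[5, 0, 1] @ H1
      branch[0] choose=5:
        choose[0, 4, 4] @ H1
          branch[0] choose=0:
            H0 returns [96]
            H1 returns [[96]]
          branch[1] choose=4:
            H0 returns [172]
            H1 returns [[172]]
          branch[2] choose=4:
            H0 returns [172]
            H1 returns [[172]]
      branch[1] choose=0:
        choose[0, 4, 4] @ H1
          branch[0] choose=0:
            H0 returns [1]
            H1 returns [[1]]
          branch[1] choose=4:
            H0 returns [77]
            H1 returns [[77]]
          branch[2] choose=4:
            H0 returns [77]
            H1 returns [[77]]
      branch[2] choose=1:
        choose[0, 4, 4] @ H1
          branch[0] choose=0:
            H0 returns [20]
            H1 returns [[20]]
          branch[1] choose=4:
            H0 returns [96]
            H1 returns [[96]]
          branch[2] choose=4:
            H0 returns [96]
            H1 returns [[96]]
  branch[1] choose=4:
    choose[5, 0, 1] @ H1
      branch[0] choose=5:
        choose[0, 4, 4] @ H1
          branch[0] choose=0:
            H0 returns [100]
            H1 returns [[100]]
          branch[1] choose=4:
            H0 returns [176]
            H1 returns [[176]]
          branch[2] choose=4:
            H0 returns [176]
            H1 returns [[176]]
      branch[1] choose=0:
        choose[0, 4, 4] @ H1
          branch[0] choose=0:
            H0 returns [5]
            H1 returns [[5]]
          branch[1] choose=4:
            H0 returns [81]
            H1 returns [[81]]
          branch[2] choose=4:
            H0 returns [81]
            H1 returns [[81]]
      branch[2] choose=1:
        choose[0, 4, 4] @ H1
          branch[0] choose=0:
            H0 returns [24]
            H1 returns [[24]]
          branch[1] choose=4:
            H0 returns [100]
            H1 returns [[100]]
          branch[2] choose=4:
            H0 returns [100]
            H1 returns [[100]]
  branch[2] choose=4:
    choose[5, 0, 1] @ H1
      branch[0] choose=5:
        choose[0, 4, 4] @ H1
          branch[0] choose=0:
            H0 returns [100]
            H1 returns [[100]]
          branch[1] choose=4:
            H0 returns [176]
            H1 returns [[176]]
          branch[2] choose=4:
            H0 returns [176]
            H1 returns [[176]]
      branch[1] choose=0:
        choose[0, 4, 4] @ H1
          branch[0] choose=0:
            H0 returns [5]
            H1 returns [[5]]
          branch[1] choose=4:
            H0 returns [81]
            H1 returns [[81]]
          branch[2] choose=4:
            H0 returns [81]
            H1 returns [[81]]
      branch[2] choose=1:
        choose[0, 4, 4] @ H1
          branch[0] choose=0:
            H0 returns [24]
            H1 returns [[24]]
          branch[1] choose=4:
            H0 returns [100]
            H1 returns [[100]]
          branch[2] choose=4:
            H0 returns [100]
            H1 returns [[100]]
= [[96], [172], [172], [1], [77], [77], [20], [96], [96], [100], [176], [176], [5], [81], [81], [24], [100], [100], [100], [176], [176], [5], [81], [81], [24], [100], [100]]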